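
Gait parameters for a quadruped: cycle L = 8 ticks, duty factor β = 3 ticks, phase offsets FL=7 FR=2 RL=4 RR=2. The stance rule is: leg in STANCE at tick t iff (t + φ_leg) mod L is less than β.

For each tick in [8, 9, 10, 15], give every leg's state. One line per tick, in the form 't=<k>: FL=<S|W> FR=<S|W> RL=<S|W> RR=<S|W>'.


t=8: FL=W FR=S RL=W RR=S
t=9: FL=S FR=W RL=W RR=W
t=10: FL=S FR=W RL=W RR=W
t=15: FL=W FR=S RL=W RR=S

t=8: phase=(7,2,4,2) vs β=3 → FL=W FR=S RL=W RR=S
t=9: phase=(0,3,5,3) vs β=3 → FL=S FR=W RL=W RR=W
t=10: phase=(1,4,6,4) vs β=3 → FL=S FR=W RL=W RR=W
t=15: phase=(6,1,3,1) vs β=3 → FL=W FR=S RL=W RR=S


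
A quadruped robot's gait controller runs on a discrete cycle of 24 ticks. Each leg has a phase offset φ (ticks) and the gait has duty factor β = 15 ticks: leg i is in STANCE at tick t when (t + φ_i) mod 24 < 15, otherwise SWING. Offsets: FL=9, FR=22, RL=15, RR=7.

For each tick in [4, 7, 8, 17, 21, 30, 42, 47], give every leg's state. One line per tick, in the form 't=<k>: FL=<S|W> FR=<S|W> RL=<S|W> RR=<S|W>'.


t=4: phase=(13,2,19,11) vs β=15 → FL=S FR=S RL=W RR=S
t=7: phase=(16,5,22,14) vs β=15 → FL=W FR=S RL=W RR=S
t=8: phase=(17,6,23,15) vs β=15 → FL=W FR=S RL=W RR=W
t=17: phase=(2,15,8,0) vs β=15 → FL=S FR=W RL=S RR=S
t=21: phase=(6,19,12,4) vs β=15 → FL=S FR=W RL=S RR=S
t=30: phase=(15,4,21,13) vs β=15 → FL=W FR=S RL=W RR=S
t=42: phase=(3,16,9,1) vs β=15 → FL=S FR=W RL=S RR=S
t=47: phase=(8,21,14,6) vs β=15 → FL=S FR=W RL=S RR=S

t=4: FL=S FR=S RL=W RR=S
t=7: FL=W FR=S RL=W RR=S
t=8: FL=W FR=S RL=W RR=W
t=17: FL=S FR=W RL=S RR=S
t=21: FL=S FR=W RL=S RR=S
t=30: FL=W FR=S RL=W RR=S
t=42: FL=S FR=W RL=S RR=S
t=47: FL=S FR=W RL=S RR=S


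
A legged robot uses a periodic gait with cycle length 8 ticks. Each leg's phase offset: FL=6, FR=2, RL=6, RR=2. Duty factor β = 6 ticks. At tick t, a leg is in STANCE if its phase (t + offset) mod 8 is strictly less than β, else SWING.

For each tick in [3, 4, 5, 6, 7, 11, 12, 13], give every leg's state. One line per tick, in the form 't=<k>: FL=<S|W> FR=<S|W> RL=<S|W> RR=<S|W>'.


t=3: phase=(1,5,1,5) vs β=6 → FL=S FR=S RL=S RR=S
t=4: phase=(2,6,2,6) vs β=6 → FL=S FR=W RL=S RR=W
t=5: phase=(3,7,3,7) vs β=6 → FL=S FR=W RL=S RR=W
t=6: phase=(4,0,4,0) vs β=6 → FL=S FR=S RL=S RR=S
t=7: phase=(5,1,5,1) vs β=6 → FL=S FR=S RL=S RR=S
t=11: phase=(1,5,1,5) vs β=6 → FL=S FR=S RL=S RR=S
t=12: phase=(2,6,2,6) vs β=6 → FL=S FR=W RL=S RR=W
t=13: phase=(3,7,3,7) vs β=6 → FL=S FR=W RL=S RR=W

t=3: FL=S FR=S RL=S RR=S
t=4: FL=S FR=W RL=S RR=W
t=5: FL=S FR=W RL=S RR=W
t=6: FL=S FR=S RL=S RR=S
t=7: FL=S FR=S RL=S RR=S
t=11: FL=S FR=S RL=S RR=S
t=12: FL=S FR=W RL=S RR=W
t=13: FL=S FR=W RL=S RR=W


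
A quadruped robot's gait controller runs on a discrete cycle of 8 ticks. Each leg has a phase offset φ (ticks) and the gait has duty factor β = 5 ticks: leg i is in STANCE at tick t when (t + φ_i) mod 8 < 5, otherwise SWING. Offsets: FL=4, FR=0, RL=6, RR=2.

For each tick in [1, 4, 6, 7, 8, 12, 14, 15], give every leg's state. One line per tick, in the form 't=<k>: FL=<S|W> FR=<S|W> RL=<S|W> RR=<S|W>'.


t=1: FL=W FR=S RL=W RR=S
t=4: FL=S FR=S RL=S RR=W
t=6: FL=S FR=W RL=S RR=S
t=7: FL=S FR=W RL=W RR=S
t=8: FL=S FR=S RL=W RR=S
t=12: FL=S FR=S RL=S RR=W
t=14: FL=S FR=W RL=S RR=S
t=15: FL=S FR=W RL=W RR=S

t=1: phase=(5,1,7,3) vs β=5 → FL=W FR=S RL=W RR=S
t=4: phase=(0,4,2,6) vs β=5 → FL=S FR=S RL=S RR=W
t=6: phase=(2,6,4,0) vs β=5 → FL=S FR=W RL=S RR=S
t=7: phase=(3,7,5,1) vs β=5 → FL=S FR=W RL=W RR=S
t=8: phase=(4,0,6,2) vs β=5 → FL=S FR=S RL=W RR=S
t=12: phase=(0,4,2,6) vs β=5 → FL=S FR=S RL=S RR=W
t=14: phase=(2,6,4,0) vs β=5 → FL=S FR=W RL=S RR=S
t=15: phase=(3,7,5,1) vs β=5 → FL=S FR=W RL=W RR=S


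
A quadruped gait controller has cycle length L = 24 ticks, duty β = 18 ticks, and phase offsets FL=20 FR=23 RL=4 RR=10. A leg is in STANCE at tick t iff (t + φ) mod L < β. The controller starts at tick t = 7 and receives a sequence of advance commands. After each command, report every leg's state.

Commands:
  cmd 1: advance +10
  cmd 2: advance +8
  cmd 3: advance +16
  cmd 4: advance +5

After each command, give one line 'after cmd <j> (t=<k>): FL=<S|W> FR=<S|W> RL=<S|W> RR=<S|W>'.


start t=7: FL=S FR=S RL=S RR=S
cmd 1: advance +10 → t=17, phase=(13,16,21,3) → FL=S FR=S RL=W RR=S
cmd 2: advance +8 → t=25, phase=(21,0,5,11) → FL=W FR=S RL=S RR=S
cmd 3: advance +16 → t=41, phase=(13,16,21,3) → FL=S FR=S RL=W RR=S
cmd 4: advance +5 → t=46, phase=(18,21,2,8) → FL=W FR=W RL=S RR=S

after cmd 1 (t=17): FL=S FR=S RL=W RR=S
after cmd 2 (t=25): FL=W FR=S RL=S RR=S
after cmd 3 (t=41): FL=S FR=S RL=W RR=S
after cmd 4 (t=46): FL=W FR=W RL=S RR=S


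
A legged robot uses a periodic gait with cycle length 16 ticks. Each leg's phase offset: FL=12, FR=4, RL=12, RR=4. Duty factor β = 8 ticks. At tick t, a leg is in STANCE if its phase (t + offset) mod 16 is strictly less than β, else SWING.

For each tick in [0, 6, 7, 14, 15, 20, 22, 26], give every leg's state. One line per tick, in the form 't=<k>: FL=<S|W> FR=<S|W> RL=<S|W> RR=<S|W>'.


t=0: phase=(12,4,12,4) vs β=8 → FL=W FR=S RL=W RR=S
t=6: phase=(2,10,2,10) vs β=8 → FL=S FR=W RL=S RR=W
t=7: phase=(3,11,3,11) vs β=8 → FL=S FR=W RL=S RR=W
t=14: phase=(10,2,10,2) vs β=8 → FL=W FR=S RL=W RR=S
t=15: phase=(11,3,11,3) vs β=8 → FL=W FR=S RL=W RR=S
t=20: phase=(0,8,0,8) vs β=8 → FL=S FR=W RL=S RR=W
t=22: phase=(2,10,2,10) vs β=8 → FL=S FR=W RL=S RR=W
t=26: phase=(6,14,6,14) vs β=8 → FL=S FR=W RL=S RR=W

t=0: FL=W FR=S RL=W RR=S
t=6: FL=S FR=W RL=S RR=W
t=7: FL=S FR=W RL=S RR=W
t=14: FL=W FR=S RL=W RR=S
t=15: FL=W FR=S RL=W RR=S
t=20: FL=S FR=W RL=S RR=W
t=22: FL=S FR=W RL=S RR=W
t=26: FL=S FR=W RL=S RR=W


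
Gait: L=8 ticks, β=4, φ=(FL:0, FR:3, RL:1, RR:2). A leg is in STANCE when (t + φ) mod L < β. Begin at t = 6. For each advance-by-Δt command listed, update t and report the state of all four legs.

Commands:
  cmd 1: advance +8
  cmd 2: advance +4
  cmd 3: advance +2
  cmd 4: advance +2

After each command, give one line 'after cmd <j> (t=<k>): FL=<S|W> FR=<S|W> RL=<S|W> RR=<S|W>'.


start t=6: FL=W FR=S RL=W RR=S
cmd 1: advance +8 → t=14, phase=(6,1,7,0) → FL=W FR=S RL=W RR=S
cmd 2: advance +4 → t=18, phase=(2,5,3,4) → FL=S FR=W RL=S RR=W
cmd 3: advance +2 → t=20, phase=(4,7,5,6) → FL=W FR=W RL=W RR=W
cmd 4: advance +2 → t=22, phase=(6,1,7,0) → FL=W FR=S RL=W RR=S

after cmd 1 (t=14): FL=W FR=S RL=W RR=S
after cmd 2 (t=18): FL=S FR=W RL=S RR=W
after cmd 3 (t=20): FL=W FR=W RL=W RR=W
after cmd 4 (t=22): FL=W FR=S RL=W RR=S


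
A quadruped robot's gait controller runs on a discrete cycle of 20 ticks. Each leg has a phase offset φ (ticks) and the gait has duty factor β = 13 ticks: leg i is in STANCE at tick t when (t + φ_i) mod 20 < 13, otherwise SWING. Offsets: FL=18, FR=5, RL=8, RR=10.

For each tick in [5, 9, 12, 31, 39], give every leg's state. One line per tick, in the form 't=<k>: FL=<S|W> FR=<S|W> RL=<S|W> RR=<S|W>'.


t=5: FL=S FR=S RL=W RR=W
t=9: FL=S FR=W RL=W RR=W
t=12: FL=S FR=W RL=S RR=S
t=31: FL=S FR=W RL=W RR=S
t=39: FL=W FR=S RL=S RR=S

t=5: phase=(3,10,13,15) vs β=13 → FL=S FR=S RL=W RR=W
t=9: phase=(7,14,17,19) vs β=13 → FL=S FR=W RL=W RR=W
t=12: phase=(10,17,0,2) vs β=13 → FL=S FR=W RL=S RR=S
t=31: phase=(9,16,19,1) vs β=13 → FL=S FR=W RL=W RR=S
t=39: phase=(17,4,7,9) vs β=13 → FL=W FR=S RL=S RR=S


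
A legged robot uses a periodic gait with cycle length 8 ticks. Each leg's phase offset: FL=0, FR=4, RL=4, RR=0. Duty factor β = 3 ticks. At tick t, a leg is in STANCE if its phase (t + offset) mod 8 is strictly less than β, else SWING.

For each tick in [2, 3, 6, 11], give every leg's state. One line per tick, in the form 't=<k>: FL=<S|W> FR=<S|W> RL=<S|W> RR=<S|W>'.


t=2: phase=(2,6,6,2) vs β=3 → FL=S FR=W RL=W RR=S
t=3: phase=(3,7,7,3) vs β=3 → FL=W FR=W RL=W RR=W
t=6: phase=(6,2,2,6) vs β=3 → FL=W FR=S RL=S RR=W
t=11: phase=(3,7,7,3) vs β=3 → FL=W FR=W RL=W RR=W

t=2: FL=S FR=W RL=W RR=S
t=3: FL=W FR=W RL=W RR=W
t=6: FL=W FR=S RL=S RR=W
t=11: FL=W FR=W RL=W RR=W


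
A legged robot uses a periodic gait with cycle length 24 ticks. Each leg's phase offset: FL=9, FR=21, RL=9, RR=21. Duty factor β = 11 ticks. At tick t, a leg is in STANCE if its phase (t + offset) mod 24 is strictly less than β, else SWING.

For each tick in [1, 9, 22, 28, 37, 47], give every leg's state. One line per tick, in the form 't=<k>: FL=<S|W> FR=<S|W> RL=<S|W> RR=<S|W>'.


t=1: phase=(10,22,10,22) vs β=11 → FL=S FR=W RL=S RR=W
t=9: phase=(18,6,18,6) vs β=11 → FL=W FR=S RL=W RR=S
t=22: phase=(7,19,7,19) vs β=11 → FL=S FR=W RL=S RR=W
t=28: phase=(13,1,13,1) vs β=11 → FL=W FR=S RL=W RR=S
t=37: phase=(22,10,22,10) vs β=11 → FL=W FR=S RL=W RR=S
t=47: phase=(8,20,8,20) vs β=11 → FL=S FR=W RL=S RR=W

t=1: FL=S FR=W RL=S RR=W
t=9: FL=W FR=S RL=W RR=S
t=22: FL=S FR=W RL=S RR=W
t=28: FL=W FR=S RL=W RR=S
t=37: FL=W FR=S RL=W RR=S
t=47: FL=S FR=W RL=S RR=W


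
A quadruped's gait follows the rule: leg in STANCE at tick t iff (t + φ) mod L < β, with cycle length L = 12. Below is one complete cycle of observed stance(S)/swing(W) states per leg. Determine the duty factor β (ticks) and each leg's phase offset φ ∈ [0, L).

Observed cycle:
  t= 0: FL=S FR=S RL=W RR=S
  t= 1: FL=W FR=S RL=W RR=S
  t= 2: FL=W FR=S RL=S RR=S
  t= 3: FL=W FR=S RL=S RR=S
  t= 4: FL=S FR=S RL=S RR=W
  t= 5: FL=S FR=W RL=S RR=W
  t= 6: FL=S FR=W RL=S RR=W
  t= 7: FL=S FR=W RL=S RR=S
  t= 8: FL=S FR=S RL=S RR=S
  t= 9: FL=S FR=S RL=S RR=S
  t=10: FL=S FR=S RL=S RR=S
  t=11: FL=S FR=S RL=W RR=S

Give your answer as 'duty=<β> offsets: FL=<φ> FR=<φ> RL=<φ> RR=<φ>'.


duty=9 offsets: FL=8 FR=4 RL=10 RR=5

duty β = stance ticks per leg = 9
FL: stance ticks = 9; W→S at t=4 → φ=8
FR: stance ticks = 9; W→S at t=8 → φ=4
RL: stance ticks = 9; W→S at t=2 → φ=10
RR: stance ticks = 9; W→S at t=7 → φ=5


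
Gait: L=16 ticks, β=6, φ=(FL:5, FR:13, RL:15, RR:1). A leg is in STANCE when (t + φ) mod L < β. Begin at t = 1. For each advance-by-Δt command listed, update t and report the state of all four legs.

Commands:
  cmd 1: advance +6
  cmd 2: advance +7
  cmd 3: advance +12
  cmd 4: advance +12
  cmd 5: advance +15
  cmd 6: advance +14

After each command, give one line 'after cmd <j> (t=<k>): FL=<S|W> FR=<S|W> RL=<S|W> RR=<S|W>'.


start t=1: FL=W FR=W RL=S RR=S
cmd 1: advance +6 → t=7, phase=(12,4,6,8) → FL=W FR=S RL=W RR=W
cmd 2: advance +7 → t=14, phase=(3,11,13,15) → FL=S FR=W RL=W RR=W
cmd 3: advance +12 → t=26, phase=(15,7,9,11) → FL=W FR=W RL=W RR=W
cmd 4: advance +12 → t=38, phase=(11,3,5,7) → FL=W FR=S RL=S RR=W
cmd 5: advance +15 → t=53, phase=(10,2,4,6) → FL=W FR=S RL=S RR=W
cmd 6: advance +14 → t=67, phase=(8,0,2,4) → FL=W FR=S RL=S RR=S

after cmd 1 (t=7): FL=W FR=S RL=W RR=W
after cmd 2 (t=14): FL=S FR=W RL=W RR=W
after cmd 3 (t=26): FL=W FR=W RL=W RR=W
after cmd 4 (t=38): FL=W FR=S RL=S RR=W
after cmd 5 (t=53): FL=W FR=S RL=S RR=W
after cmd 6 (t=67): FL=W FR=S RL=S RR=S


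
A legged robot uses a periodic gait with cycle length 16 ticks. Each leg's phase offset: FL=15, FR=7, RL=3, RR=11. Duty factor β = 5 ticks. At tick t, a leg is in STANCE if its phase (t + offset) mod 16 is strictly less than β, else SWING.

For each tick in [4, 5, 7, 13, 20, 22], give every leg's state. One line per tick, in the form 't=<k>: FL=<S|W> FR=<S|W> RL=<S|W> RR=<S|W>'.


t=4: FL=S FR=W RL=W RR=W
t=5: FL=S FR=W RL=W RR=S
t=7: FL=W FR=W RL=W RR=S
t=13: FL=W FR=S RL=S RR=W
t=20: FL=S FR=W RL=W RR=W
t=22: FL=W FR=W RL=W RR=S

t=4: phase=(3,11,7,15) vs β=5 → FL=S FR=W RL=W RR=W
t=5: phase=(4,12,8,0) vs β=5 → FL=S FR=W RL=W RR=S
t=7: phase=(6,14,10,2) vs β=5 → FL=W FR=W RL=W RR=S
t=13: phase=(12,4,0,8) vs β=5 → FL=W FR=S RL=S RR=W
t=20: phase=(3,11,7,15) vs β=5 → FL=S FR=W RL=W RR=W
t=22: phase=(5,13,9,1) vs β=5 → FL=W FR=W RL=W RR=S


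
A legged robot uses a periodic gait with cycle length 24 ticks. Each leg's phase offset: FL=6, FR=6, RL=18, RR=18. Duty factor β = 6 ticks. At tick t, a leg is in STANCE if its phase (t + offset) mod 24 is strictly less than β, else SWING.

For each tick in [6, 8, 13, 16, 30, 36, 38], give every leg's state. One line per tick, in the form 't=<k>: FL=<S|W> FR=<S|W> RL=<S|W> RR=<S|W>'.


t=6: phase=(12,12,0,0) vs β=6 → FL=W FR=W RL=S RR=S
t=8: phase=(14,14,2,2) vs β=6 → FL=W FR=W RL=S RR=S
t=13: phase=(19,19,7,7) vs β=6 → FL=W FR=W RL=W RR=W
t=16: phase=(22,22,10,10) vs β=6 → FL=W FR=W RL=W RR=W
t=30: phase=(12,12,0,0) vs β=6 → FL=W FR=W RL=S RR=S
t=36: phase=(18,18,6,6) vs β=6 → FL=W FR=W RL=W RR=W
t=38: phase=(20,20,8,8) vs β=6 → FL=W FR=W RL=W RR=W

t=6: FL=W FR=W RL=S RR=S
t=8: FL=W FR=W RL=S RR=S
t=13: FL=W FR=W RL=W RR=W
t=16: FL=W FR=W RL=W RR=W
t=30: FL=W FR=W RL=S RR=S
t=36: FL=W FR=W RL=W RR=W
t=38: FL=W FR=W RL=W RR=W


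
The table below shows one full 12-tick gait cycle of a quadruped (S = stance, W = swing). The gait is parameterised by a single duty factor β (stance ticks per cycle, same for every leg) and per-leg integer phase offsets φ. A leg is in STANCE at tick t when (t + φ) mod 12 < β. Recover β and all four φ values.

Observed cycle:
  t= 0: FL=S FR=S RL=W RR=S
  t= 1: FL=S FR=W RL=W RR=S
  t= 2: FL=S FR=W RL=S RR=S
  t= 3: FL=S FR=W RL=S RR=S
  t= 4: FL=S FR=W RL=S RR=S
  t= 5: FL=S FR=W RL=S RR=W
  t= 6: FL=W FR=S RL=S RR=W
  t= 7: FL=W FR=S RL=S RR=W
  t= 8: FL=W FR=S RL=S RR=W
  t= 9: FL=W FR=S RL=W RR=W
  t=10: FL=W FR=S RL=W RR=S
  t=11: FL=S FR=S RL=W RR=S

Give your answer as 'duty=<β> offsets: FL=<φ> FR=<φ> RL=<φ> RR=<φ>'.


duty=7 offsets: FL=1 FR=6 RL=10 RR=2

duty β = stance ticks per leg = 7
FL: stance ticks = 7; W→S at t=11 → φ=1
FR: stance ticks = 7; W→S at t=6 → φ=6
RL: stance ticks = 7; W→S at t=2 → φ=10
RR: stance ticks = 7; W→S at t=10 → φ=2


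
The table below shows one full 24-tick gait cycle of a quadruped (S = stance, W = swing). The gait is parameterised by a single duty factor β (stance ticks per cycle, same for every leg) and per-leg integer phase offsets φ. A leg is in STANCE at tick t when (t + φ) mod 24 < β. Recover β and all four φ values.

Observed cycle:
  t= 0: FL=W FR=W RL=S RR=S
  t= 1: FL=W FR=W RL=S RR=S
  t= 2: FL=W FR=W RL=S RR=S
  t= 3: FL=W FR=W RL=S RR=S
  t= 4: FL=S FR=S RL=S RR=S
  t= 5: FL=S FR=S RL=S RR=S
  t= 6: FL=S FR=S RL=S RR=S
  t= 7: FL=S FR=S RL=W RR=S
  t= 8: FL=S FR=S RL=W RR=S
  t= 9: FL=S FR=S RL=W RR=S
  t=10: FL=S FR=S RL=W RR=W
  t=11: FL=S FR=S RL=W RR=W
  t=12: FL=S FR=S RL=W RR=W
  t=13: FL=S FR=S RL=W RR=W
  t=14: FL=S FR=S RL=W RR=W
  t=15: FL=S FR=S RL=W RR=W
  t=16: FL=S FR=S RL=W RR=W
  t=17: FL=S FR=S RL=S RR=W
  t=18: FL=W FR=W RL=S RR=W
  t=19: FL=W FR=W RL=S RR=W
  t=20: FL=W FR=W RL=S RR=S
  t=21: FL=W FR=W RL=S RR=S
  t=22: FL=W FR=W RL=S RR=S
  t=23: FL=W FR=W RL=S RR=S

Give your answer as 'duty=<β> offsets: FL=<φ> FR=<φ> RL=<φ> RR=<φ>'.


duty β = stance ticks per leg = 14
FL: stance ticks = 14; W→S at t=4 → φ=20
FR: stance ticks = 14; W→S at t=4 → φ=20
RL: stance ticks = 14; W→S at t=17 → φ=7
RR: stance ticks = 14; W→S at t=20 → φ=4

duty=14 offsets: FL=20 FR=20 RL=7 RR=4


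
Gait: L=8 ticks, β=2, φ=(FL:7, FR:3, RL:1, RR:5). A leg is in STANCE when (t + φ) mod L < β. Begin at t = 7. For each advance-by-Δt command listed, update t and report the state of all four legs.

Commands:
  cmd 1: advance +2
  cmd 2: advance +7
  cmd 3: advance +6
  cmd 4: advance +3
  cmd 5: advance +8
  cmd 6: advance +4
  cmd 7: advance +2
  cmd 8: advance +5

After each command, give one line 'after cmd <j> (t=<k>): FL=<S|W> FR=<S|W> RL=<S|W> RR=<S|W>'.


start t=7: FL=W FR=W RL=S RR=W
cmd 1: advance +2 → t=9, phase=(0,4,2,6) → FL=S FR=W RL=W RR=W
cmd 2: advance +7 → t=16, phase=(7,3,1,5) → FL=W FR=W RL=S RR=W
cmd 3: advance +6 → t=22, phase=(5,1,7,3) → FL=W FR=S RL=W RR=W
cmd 4: advance +3 → t=25, phase=(0,4,2,6) → FL=S FR=W RL=W RR=W
cmd 5: advance +8 → t=33, phase=(0,4,2,6) → FL=S FR=W RL=W RR=W
cmd 6: advance +4 → t=37, phase=(4,0,6,2) → FL=W FR=S RL=W RR=W
cmd 7: advance +2 → t=39, phase=(6,2,0,4) → FL=W FR=W RL=S RR=W
cmd 8: advance +5 → t=44, phase=(3,7,5,1) → FL=W FR=W RL=W RR=S

after cmd 1 (t=9): FL=S FR=W RL=W RR=W
after cmd 2 (t=16): FL=W FR=W RL=S RR=W
after cmd 3 (t=22): FL=W FR=S RL=W RR=W
after cmd 4 (t=25): FL=S FR=W RL=W RR=W
after cmd 5 (t=33): FL=S FR=W RL=W RR=W
after cmd 6 (t=37): FL=W FR=S RL=W RR=W
after cmd 7 (t=39): FL=W FR=W RL=S RR=W
after cmd 8 (t=44): FL=W FR=W RL=W RR=S


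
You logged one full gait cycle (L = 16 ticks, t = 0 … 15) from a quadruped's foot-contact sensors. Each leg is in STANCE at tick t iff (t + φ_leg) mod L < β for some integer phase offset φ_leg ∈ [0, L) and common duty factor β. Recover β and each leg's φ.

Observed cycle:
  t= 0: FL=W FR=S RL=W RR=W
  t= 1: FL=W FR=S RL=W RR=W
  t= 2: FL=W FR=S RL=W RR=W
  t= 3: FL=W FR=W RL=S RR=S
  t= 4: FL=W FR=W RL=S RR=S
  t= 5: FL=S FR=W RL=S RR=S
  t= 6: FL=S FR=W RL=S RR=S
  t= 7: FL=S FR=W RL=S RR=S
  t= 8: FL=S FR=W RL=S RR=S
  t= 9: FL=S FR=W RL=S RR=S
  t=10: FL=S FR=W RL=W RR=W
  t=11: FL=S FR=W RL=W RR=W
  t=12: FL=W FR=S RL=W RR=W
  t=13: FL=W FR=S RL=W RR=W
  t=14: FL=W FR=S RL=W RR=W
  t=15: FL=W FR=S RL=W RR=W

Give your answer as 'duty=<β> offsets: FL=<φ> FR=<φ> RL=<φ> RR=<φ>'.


duty=7 offsets: FL=11 FR=4 RL=13 RR=13

duty β = stance ticks per leg = 7
FL: stance ticks = 7; W→S at t=5 → φ=11
FR: stance ticks = 7; W→S at t=12 → φ=4
RL: stance ticks = 7; W→S at t=3 → φ=13
RR: stance ticks = 7; W→S at t=3 → φ=13


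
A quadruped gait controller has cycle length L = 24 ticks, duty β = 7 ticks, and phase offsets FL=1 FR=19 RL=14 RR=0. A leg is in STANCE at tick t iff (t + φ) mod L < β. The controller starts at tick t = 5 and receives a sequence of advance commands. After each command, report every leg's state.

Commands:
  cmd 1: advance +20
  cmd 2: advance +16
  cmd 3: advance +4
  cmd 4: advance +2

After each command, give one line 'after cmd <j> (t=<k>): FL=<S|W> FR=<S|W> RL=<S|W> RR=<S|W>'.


start t=5: FL=S FR=S RL=W RR=S
cmd 1: advance +20 → t=25, phase=(2,20,15,1) → FL=S FR=W RL=W RR=S
cmd 2: advance +16 → t=41, phase=(18,12,7,17) → FL=W FR=W RL=W RR=W
cmd 3: advance +4 → t=45, phase=(22,16,11,21) → FL=W FR=W RL=W RR=W
cmd 4: advance +2 → t=47, phase=(0,18,13,23) → FL=S FR=W RL=W RR=W

after cmd 1 (t=25): FL=S FR=W RL=W RR=S
after cmd 2 (t=41): FL=W FR=W RL=W RR=W
after cmd 3 (t=45): FL=W FR=W RL=W RR=W
after cmd 4 (t=47): FL=S FR=W RL=W RR=W


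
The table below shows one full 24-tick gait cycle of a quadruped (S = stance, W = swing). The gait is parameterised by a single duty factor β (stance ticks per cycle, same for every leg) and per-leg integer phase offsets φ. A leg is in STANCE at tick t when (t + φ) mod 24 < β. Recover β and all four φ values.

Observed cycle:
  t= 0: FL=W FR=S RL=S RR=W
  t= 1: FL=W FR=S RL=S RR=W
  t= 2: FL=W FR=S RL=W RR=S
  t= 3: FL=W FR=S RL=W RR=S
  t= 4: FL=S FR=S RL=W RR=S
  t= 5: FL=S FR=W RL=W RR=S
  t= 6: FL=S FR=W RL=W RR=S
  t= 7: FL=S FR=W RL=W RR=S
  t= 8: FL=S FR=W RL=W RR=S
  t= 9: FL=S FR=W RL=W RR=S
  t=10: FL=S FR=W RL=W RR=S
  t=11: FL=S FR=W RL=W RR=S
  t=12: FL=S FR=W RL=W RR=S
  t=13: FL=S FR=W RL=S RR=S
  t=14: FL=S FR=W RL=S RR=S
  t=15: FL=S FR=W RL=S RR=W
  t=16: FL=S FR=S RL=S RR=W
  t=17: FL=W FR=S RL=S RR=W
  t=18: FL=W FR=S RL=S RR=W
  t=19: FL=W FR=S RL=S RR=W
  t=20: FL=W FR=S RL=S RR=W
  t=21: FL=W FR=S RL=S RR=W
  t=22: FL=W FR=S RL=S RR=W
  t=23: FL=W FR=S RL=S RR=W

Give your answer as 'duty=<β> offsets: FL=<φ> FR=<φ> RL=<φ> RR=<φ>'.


duty β = stance ticks per leg = 13
FL: stance ticks = 13; W→S at t=4 → φ=20
FR: stance ticks = 13; W→S at t=16 → φ=8
RL: stance ticks = 13; W→S at t=13 → φ=11
RR: stance ticks = 13; W→S at t=2 → φ=22

duty=13 offsets: FL=20 FR=8 RL=11 RR=22


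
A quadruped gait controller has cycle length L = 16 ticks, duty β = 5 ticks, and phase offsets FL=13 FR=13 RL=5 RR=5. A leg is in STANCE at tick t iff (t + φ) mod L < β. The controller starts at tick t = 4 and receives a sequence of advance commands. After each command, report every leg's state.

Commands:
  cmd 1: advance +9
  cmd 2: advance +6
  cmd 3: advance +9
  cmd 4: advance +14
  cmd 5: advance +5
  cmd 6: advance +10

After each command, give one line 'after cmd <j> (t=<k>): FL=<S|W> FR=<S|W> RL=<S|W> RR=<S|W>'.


start t=4: FL=S FR=S RL=W RR=W
cmd 1: advance +9 → t=13, phase=(10,10,2,2) → FL=W FR=W RL=S RR=S
cmd 2: advance +6 → t=19, phase=(0,0,8,8) → FL=S FR=S RL=W RR=W
cmd 3: advance +9 → t=28, phase=(9,9,1,1) → FL=W FR=W RL=S RR=S
cmd 4: advance +14 → t=42, phase=(7,7,15,15) → FL=W FR=W RL=W RR=W
cmd 5: advance +5 → t=47, phase=(12,12,4,4) → FL=W FR=W RL=S RR=S
cmd 6: advance +10 → t=57, phase=(6,6,14,14) → FL=W FR=W RL=W RR=W

after cmd 1 (t=13): FL=W FR=W RL=S RR=S
after cmd 2 (t=19): FL=S FR=S RL=W RR=W
after cmd 3 (t=28): FL=W FR=W RL=S RR=S
after cmd 4 (t=42): FL=W FR=W RL=W RR=W
after cmd 5 (t=47): FL=W FR=W RL=S RR=S
after cmd 6 (t=57): FL=W FR=W RL=W RR=W


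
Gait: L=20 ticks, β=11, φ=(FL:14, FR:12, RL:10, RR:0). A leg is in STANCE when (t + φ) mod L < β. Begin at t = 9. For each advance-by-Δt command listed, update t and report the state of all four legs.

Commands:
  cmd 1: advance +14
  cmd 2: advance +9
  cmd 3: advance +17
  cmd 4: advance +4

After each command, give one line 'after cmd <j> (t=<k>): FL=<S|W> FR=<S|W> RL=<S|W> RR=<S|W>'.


after cmd 1 (t=23): FL=W FR=W RL=W RR=S
after cmd 2 (t=32): FL=S FR=S RL=S RR=W
after cmd 3 (t=49): FL=S FR=S RL=W RR=S
after cmd 4 (t=53): FL=S FR=S RL=S RR=W

start t=9: FL=S FR=S RL=W RR=S
cmd 1: advance +14 → t=23, phase=(17,15,13,3) → FL=W FR=W RL=W RR=S
cmd 2: advance +9 → t=32, phase=(6,4,2,12) → FL=S FR=S RL=S RR=W
cmd 3: advance +17 → t=49, phase=(3,1,19,9) → FL=S FR=S RL=W RR=S
cmd 4: advance +4 → t=53, phase=(7,5,3,13) → FL=S FR=S RL=S RR=W


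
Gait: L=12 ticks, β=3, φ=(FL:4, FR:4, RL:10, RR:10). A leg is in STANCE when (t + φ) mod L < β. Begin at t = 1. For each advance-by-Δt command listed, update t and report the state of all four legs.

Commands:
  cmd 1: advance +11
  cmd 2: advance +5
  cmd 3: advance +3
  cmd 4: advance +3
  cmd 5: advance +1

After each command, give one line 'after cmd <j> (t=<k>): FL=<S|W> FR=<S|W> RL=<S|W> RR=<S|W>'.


after cmd 1 (t=12): FL=W FR=W RL=W RR=W
after cmd 2 (t=17): FL=W FR=W RL=W RR=W
after cmd 3 (t=20): FL=S FR=S RL=W RR=W
after cmd 4 (t=23): FL=W FR=W RL=W RR=W
after cmd 5 (t=24): FL=W FR=W RL=W RR=W

start t=1: FL=W FR=W RL=W RR=W
cmd 1: advance +11 → t=12, phase=(4,4,10,10) → FL=W FR=W RL=W RR=W
cmd 2: advance +5 → t=17, phase=(9,9,3,3) → FL=W FR=W RL=W RR=W
cmd 3: advance +3 → t=20, phase=(0,0,6,6) → FL=S FR=S RL=W RR=W
cmd 4: advance +3 → t=23, phase=(3,3,9,9) → FL=W FR=W RL=W RR=W
cmd 5: advance +1 → t=24, phase=(4,4,10,10) → FL=W FR=W RL=W RR=W


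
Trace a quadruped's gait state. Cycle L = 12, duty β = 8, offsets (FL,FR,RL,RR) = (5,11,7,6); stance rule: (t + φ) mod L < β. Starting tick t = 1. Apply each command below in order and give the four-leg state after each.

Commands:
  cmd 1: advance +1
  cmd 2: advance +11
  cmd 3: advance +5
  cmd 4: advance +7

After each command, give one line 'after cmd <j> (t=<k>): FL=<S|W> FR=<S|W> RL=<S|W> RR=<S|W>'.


start t=1: FL=S FR=S RL=W RR=S
cmd 1: advance +1 → t=2, phase=(7,1,9,8) → FL=S FR=S RL=W RR=W
cmd 2: advance +11 → t=13, phase=(6,0,8,7) → FL=S FR=S RL=W RR=S
cmd 3: advance +5 → t=18, phase=(11,5,1,0) → FL=W FR=S RL=S RR=S
cmd 4: advance +7 → t=25, phase=(6,0,8,7) → FL=S FR=S RL=W RR=S

after cmd 1 (t=2): FL=S FR=S RL=W RR=W
after cmd 2 (t=13): FL=S FR=S RL=W RR=S
after cmd 3 (t=18): FL=W FR=S RL=S RR=S
after cmd 4 (t=25): FL=S FR=S RL=W RR=S


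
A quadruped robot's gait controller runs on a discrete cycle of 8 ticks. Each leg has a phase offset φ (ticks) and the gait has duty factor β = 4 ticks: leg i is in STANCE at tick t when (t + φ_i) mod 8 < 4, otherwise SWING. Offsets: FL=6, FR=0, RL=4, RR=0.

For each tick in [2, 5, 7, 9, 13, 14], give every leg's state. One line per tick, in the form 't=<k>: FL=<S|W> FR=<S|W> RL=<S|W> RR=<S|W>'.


t=2: FL=S FR=S RL=W RR=S
t=5: FL=S FR=W RL=S RR=W
t=7: FL=W FR=W RL=S RR=W
t=9: FL=W FR=S RL=W RR=S
t=13: FL=S FR=W RL=S RR=W
t=14: FL=W FR=W RL=S RR=W

t=2: phase=(0,2,6,2) vs β=4 → FL=S FR=S RL=W RR=S
t=5: phase=(3,5,1,5) vs β=4 → FL=S FR=W RL=S RR=W
t=7: phase=(5,7,3,7) vs β=4 → FL=W FR=W RL=S RR=W
t=9: phase=(7,1,5,1) vs β=4 → FL=W FR=S RL=W RR=S
t=13: phase=(3,5,1,5) vs β=4 → FL=S FR=W RL=S RR=W
t=14: phase=(4,6,2,6) vs β=4 → FL=W FR=W RL=S RR=W


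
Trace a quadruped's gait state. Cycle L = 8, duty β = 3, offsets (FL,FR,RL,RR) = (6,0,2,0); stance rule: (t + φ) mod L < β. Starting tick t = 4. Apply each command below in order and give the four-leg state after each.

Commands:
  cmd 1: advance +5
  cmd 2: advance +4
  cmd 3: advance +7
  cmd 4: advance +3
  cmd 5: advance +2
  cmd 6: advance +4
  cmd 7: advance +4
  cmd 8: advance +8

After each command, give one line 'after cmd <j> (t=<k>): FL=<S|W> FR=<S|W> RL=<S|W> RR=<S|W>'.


after cmd 1 (t=9): FL=W FR=S RL=W RR=S
after cmd 2 (t=13): FL=W FR=W RL=W RR=W
after cmd 3 (t=20): FL=S FR=W RL=W RR=W
after cmd 4 (t=23): FL=W FR=W RL=S RR=W
after cmd 5 (t=25): FL=W FR=S RL=W RR=S
after cmd 6 (t=29): FL=W FR=W RL=W RR=W
after cmd 7 (t=33): FL=W FR=S RL=W RR=S
after cmd 8 (t=41): FL=W FR=S RL=W RR=S

start t=4: FL=S FR=W RL=W RR=W
cmd 1: advance +5 → t=9, phase=(7,1,3,1) → FL=W FR=S RL=W RR=S
cmd 2: advance +4 → t=13, phase=(3,5,7,5) → FL=W FR=W RL=W RR=W
cmd 3: advance +7 → t=20, phase=(2,4,6,4) → FL=S FR=W RL=W RR=W
cmd 4: advance +3 → t=23, phase=(5,7,1,7) → FL=W FR=W RL=S RR=W
cmd 5: advance +2 → t=25, phase=(7,1,3,1) → FL=W FR=S RL=W RR=S
cmd 6: advance +4 → t=29, phase=(3,5,7,5) → FL=W FR=W RL=W RR=W
cmd 7: advance +4 → t=33, phase=(7,1,3,1) → FL=W FR=S RL=W RR=S
cmd 8: advance +8 → t=41, phase=(7,1,3,1) → FL=W FR=S RL=W RR=S


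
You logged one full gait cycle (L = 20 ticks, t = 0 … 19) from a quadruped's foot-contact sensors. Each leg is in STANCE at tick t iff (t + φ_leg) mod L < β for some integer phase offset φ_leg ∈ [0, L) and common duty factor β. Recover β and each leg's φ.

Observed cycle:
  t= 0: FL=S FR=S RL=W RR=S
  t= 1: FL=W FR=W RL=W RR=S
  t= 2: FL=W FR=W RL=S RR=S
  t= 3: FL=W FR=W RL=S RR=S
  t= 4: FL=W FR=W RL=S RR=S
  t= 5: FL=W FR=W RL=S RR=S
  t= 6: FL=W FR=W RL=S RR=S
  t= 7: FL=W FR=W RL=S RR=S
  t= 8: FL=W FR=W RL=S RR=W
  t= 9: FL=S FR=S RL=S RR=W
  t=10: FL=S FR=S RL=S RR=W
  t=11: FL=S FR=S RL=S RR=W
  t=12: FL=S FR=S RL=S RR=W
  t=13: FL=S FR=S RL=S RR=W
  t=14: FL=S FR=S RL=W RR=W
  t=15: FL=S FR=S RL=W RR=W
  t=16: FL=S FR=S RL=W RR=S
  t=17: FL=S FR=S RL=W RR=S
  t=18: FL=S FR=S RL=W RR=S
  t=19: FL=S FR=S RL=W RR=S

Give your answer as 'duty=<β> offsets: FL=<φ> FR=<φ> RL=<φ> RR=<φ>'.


duty β = stance ticks per leg = 12
FL: stance ticks = 12; W→S at t=9 → φ=11
FR: stance ticks = 12; W→S at t=9 → φ=11
RL: stance ticks = 12; W→S at t=2 → φ=18
RR: stance ticks = 12; W→S at t=16 → φ=4

duty=12 offsets: FL=11 FR=11 RL=18 RR=4


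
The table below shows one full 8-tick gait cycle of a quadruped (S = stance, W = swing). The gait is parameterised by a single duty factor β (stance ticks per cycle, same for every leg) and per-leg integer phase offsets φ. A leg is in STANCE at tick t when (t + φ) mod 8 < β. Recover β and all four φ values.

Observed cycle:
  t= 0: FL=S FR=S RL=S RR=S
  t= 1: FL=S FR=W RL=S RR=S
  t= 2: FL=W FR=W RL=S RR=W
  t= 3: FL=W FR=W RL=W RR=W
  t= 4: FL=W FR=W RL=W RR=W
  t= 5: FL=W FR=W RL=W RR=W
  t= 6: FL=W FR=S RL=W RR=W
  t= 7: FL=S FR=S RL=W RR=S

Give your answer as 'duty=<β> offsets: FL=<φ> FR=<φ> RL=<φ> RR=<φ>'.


duty=3 offsets: FL=1 FR=2 RL=0 RR=1

duty β = stance ticks per leg = 3
FL: stance ticks = 3; W→S at t=7 → φ=1
FR: stance ticks = 3; W→S at t=6 → φ=2
RL: stance ticks = 3; W→S at t=0 → φ=0
RR: stance ticks = 3; W→S at t=7 → φ=1


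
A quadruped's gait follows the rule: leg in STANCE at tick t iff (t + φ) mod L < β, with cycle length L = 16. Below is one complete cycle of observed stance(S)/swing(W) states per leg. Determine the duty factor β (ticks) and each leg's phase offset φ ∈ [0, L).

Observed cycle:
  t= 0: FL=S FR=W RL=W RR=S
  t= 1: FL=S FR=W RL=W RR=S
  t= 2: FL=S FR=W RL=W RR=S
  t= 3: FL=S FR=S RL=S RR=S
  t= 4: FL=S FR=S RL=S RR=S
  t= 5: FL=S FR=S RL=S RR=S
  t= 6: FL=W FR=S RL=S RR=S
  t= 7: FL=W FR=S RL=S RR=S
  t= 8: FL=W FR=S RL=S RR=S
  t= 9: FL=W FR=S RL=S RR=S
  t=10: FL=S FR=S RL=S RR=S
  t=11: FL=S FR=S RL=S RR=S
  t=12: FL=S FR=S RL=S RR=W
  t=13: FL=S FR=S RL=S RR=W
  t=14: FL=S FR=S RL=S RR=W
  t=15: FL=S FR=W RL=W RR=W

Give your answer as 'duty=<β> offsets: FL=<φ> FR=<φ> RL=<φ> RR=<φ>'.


duty=12 offsets: FL=6 FR=13 RL=13 RR=0

duty β = stance ticks per leg = 12
FL: stance ticks = 12; W→S at t=10 → φ=6
FR: stance ticks = 12; W→S at t=3 → φ=13
RL: stance ticks = 12; W→S at t=3 → φ=13
RR: stance ticks = 12; W→S at t=0 → φ=0


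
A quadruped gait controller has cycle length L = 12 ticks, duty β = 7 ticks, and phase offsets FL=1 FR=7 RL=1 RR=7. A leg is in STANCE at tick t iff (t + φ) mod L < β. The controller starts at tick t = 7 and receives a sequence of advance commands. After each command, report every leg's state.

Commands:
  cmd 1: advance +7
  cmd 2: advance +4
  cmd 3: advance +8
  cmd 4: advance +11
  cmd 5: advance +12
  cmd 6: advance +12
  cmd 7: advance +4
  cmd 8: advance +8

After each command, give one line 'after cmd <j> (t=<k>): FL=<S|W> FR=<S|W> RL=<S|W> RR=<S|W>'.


start t=7: FL=W FR=S RL=W RR=S
cmd 1: advance +7 → t=14, phase=(3,9,3,9) → FL=S FR=W RL=S RR=W
cmd 2: advance +4 → t=18, phase=(7,1,7,1) → FL=W FR=S RL=W RR=S
cmd 3: advance +8 → t=26, phase=(3,9,3,9) → FL=S FR=W RL=S RR=W
cmd 4: advance +11 → t=37, phase=(2,8,2,8) → FL=S FR=W RL=S RR=W
cmd 5: advance +12 → t=49, phase=(2,8,2,8) → FL=S FR=W RL=S RR=W
cmd 6: advance +12 → t=61, phase=(2,8,2,8) → FL=S FR=W RL=S RR=W
cmd 7: advance +4 → t=65, phase=(6,0,6,0) → FL=S FR=S RL=S RR=S
cmd 8: advance +8 → t=73, phase=(2,8,2,8) → FL=S FR=W RL=S RR=W

after cmd 1 (t=14): FL=S FR=W RL=S RR=W
after cmd 2 (t=18): FL=W FR=S RL=W RR=S
after cmd 3 (t=26): FL=S FR=W RL=S RR=W
after cmd 4 (t=37): FL=S FR=W RL=S RR=W
after cmd 5 (t=49): FL=S FR=W RL=S RR=W
after cmd 6 (t=61): FL=S FR=W RL=S RR=W
after cmd 7 (t=65): FL=S FR=S RL=S RR=S
after cmd 8 (t=73): FL=S FR=W RL=S RR=W


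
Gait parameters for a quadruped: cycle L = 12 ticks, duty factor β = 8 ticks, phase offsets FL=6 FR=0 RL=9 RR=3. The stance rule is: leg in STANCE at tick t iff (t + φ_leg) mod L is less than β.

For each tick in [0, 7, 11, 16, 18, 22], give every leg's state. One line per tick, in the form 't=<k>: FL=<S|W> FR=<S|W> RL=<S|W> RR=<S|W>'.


t=0: phase=(6,0,9,3) vs β=8 → FL=S FR=S RL=W RR=S
t=7: phase=(1,7,4,10) vs β=8 → FL=S FR=S RL=S RR=W
t=11: phase=(5,11,8,2) vs β=8 → FL=S FR=W RL=W RR=S
t=16: phase=(10,4,1,7) vs β=8 → FL=W FR=S RL=S RR=S
t=18: phase=(0,6,3,9) vs β=8 → FL=S FR=S RL=S RR=W
t=22: phase=(4,10,7,1) vs β=8 → FL=S FR=W RL=S RR=S

t=0: FL=S FR=S RL=W RR=S
t=7: FL=S FR=S RL=S RR=W
t=11: FL=S FR=W RL=W RR=S
t=16: FL=W FR=S RL=S RR=S
t=18: FL=S FR=S RL=S RR=W
t=22: FL=S FR=W RL=S RR=S


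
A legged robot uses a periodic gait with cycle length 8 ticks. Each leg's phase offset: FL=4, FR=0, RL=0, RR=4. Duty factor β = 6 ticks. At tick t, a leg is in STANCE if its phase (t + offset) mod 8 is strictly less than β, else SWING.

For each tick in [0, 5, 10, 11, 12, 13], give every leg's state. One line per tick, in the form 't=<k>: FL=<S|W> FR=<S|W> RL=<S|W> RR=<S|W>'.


t=0: FL=S FR=S RL=S RR=S
t=5: FL=S FR=S RL=S RR=S
t=10: FL=W FR=S RL=S RR=W
t=11: FL=W FR=S RL=S RR=W
t=12: FL=S FR=S RL=S RR=S
t=13: FL=S FR=S RL=S RR=S

t=0: phase=(4,0,0,4) vs β=6 → FL=S FR=S RL=S RR=S
t=5: phase=(1,5,5,1) vs β=6 → FL=S FR=S RL=S RR=S
t=10: phase=(6,2,2,6) vs β=6 → FL=W FR=S RL=S RR=W
t=11: phase=(7,3,3,7) vs β=6 → FL=W FR=S RL=S RR=W
t=12: phase=(0,4,4,0) vs β=6 → FL=S FR=S RL=S RR=S
t=13: phase=(1,5,5,1) vs β=6 → FL=S FR=S RL=S RR=S


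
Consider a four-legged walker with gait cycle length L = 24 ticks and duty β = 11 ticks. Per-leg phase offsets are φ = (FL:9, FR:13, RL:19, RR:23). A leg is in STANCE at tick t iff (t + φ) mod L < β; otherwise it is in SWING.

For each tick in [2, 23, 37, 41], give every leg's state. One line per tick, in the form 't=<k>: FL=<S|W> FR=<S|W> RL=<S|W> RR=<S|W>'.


t=2: phase=(11,15,21,1) vs β=11 → FL=W FR=W RL=W RR=S
t=23: phase=(8,12,18,22) vs β=11 → FL=S FR=W RL=W RR=W
t=37: phase=(22,2,8,12) vs β=11 → FL=W FR=S RL=S RR=W
t=41: phase=(2,6,12,16) vs β=11 → FL=S FR=S RL=W RR=W

t=2: FL=W FR=W RL=W RR=S
t=23: FL=S FR=W RL=W RR=W
t=37: FL=W FR=S RL=S RR=W
t=41: FL=S FR=S RL=W RR=W


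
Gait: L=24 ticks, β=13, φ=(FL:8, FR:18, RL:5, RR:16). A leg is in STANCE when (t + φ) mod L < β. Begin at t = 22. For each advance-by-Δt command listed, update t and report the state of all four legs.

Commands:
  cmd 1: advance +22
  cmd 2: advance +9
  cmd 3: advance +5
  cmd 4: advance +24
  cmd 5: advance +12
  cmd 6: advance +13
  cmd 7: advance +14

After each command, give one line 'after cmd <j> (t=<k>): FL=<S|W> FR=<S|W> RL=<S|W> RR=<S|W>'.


start t=22: FL=S FR=W RL=S RR=W
cmd 1: advance +22 → t=44, phase=(4,14,1,12) → FL=S FR=W RL=S RR=S
cmd 2: advance +9 → t=53, phase=(13,23,10,21) → FL=W FR=W RL=S RR=W
cmd 3: advance +5 → t=58, phase=(18,4,15,2) → FL=W FR=S RL=W RR=S
cmd 4: advance +24 → t=82, phase=(18,4,15,2) → FL=W FR=S RL=W RR=S
cmd 5: advance +12 → t=94, phase=(6,16,3,14) → FL=S FR=W RL=S RR=W
cmd 6: advance +13 → t=107, phase=(19,5,16,3) → FL=W FR=S RL=W RR=S
cmd 7: advance +14 → t=121, phase=(9,19,6,17) → FL=S FR=W RL=S RR=W

after cmd 1 (t=44): FL=S FR=W RL=S RR=S
after cmd 2 (t=53): FL=W FR=W RL=S RR=W
after cmd 3 (t=58): FL=W FR=S RL=W RR=S
after cmd 4 (t=82): FL=W FR=S RL=W RR=S
after cmd 5 (t=94): FL=S FR=W RL=S RR=W
after cmd 6 (t=107): FL=W FR=S RL=W RR=S
after cmd 7 (t=121): FL=S FR=W RL=S RR=W


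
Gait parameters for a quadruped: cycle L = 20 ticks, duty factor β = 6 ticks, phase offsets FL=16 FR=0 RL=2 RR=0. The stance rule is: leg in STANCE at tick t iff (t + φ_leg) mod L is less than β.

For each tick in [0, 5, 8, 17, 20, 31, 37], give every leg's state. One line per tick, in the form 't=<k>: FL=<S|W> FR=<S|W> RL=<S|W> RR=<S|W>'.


t=0: FL=W FR=S RL=S RR=S
t=5: FL=S FR=S RL=W RR=S
t=8: FL=S FR=W RL=W RR=W
t=17: FL=W FR=W RL=W RR=W
t=20: FL=W FR=S RL=S RR=S
t=31: FL=W FR=W RL=W RR=W
t=37: FL=W FR=W RL=W RR=W

t=0: phase=(16,0,2,0) vs β=6 → FL=W FR=S RL=S RR=S
t=5: phase=(1,5,7,5) vs β=6 → FL=S FR=S RL=W RR=S
t=8: phase=(4,8,10,8) vs β=6 → FL=S FR=W RL=W RR=W
t=17: phase=(13,17,19,17) vs β=6 → FL=W FR=W RL=W RR=W
t=20: phase=(16,0,2,0) vs β=6 → FL=W FR=S RL=S RR=S
t=31: phase=(7,11,13,11) vs β=6 → FL=W FR=W RL=W RR=W
t=37: phase=(13,17,19,17) vs β=6 → FL=W FR=W RL=W RR=W


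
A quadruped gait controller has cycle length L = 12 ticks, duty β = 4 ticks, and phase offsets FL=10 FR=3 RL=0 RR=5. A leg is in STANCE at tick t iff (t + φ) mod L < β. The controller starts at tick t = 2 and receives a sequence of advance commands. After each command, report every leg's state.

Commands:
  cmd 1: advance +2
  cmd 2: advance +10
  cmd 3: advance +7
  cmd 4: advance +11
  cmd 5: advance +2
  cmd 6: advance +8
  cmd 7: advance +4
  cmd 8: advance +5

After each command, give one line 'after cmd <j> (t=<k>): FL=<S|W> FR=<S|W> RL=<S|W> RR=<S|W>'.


after cmd 1 (t=4): FL=S FR=W RL=W RR=W
after cmd 2 (t=14): FL=S FR=W RL=S RR=W
after cmd 3 (t=21): FL=W FR=S RL=W RR=S
after cmd 4 (t=32): FL=W FR=W RL=W RR=S
after cmd 5 (t=34): FL=W FR=S RL=W RR=S
after cmd 6 (t=42): FL=W FR=W RL=W RR=W
after cmd 7 (t=46): FL=W FR=S RL=W RR=S
after cmd 8 (t=51): FL=S FR=W RL=S RR=W

start t=2: FL=S FR=W RL=S RR=W
cmd 1: advance +2 → t=4, phase=(2,7,4,9) → FL=S FR=W RL=W RR=W
cmd 2: advance +10 → t=14, phase=(0,5,2,7) → FL=S FR=W RL=S RR=W
cmd 3: advance +7 → t=21, phase=(7,0,9,2) → FL=W FR=S RL=W RR=S
cmd 4: advance +11 → t=32, phase=(6,11,8,1) → FL=W FR=W RL=W RR=S
cmd 5: advance +2 → t=34, phase=(8,1,10,3) → FL=W FR=S RL=W RR=S
cmd 6: advance +8 → t=42, phase=(4,9,6,11) → FL=W FR=W RL=W RR=W
cmd 7: advance +4 → t=46, phase=(8,1,10,3) → FL=W FR=S RL=W RR=S
cmd 8: advance +5 → t=51, phase=(1,6,3,8) → FL=S FR=W RL=S RR=W


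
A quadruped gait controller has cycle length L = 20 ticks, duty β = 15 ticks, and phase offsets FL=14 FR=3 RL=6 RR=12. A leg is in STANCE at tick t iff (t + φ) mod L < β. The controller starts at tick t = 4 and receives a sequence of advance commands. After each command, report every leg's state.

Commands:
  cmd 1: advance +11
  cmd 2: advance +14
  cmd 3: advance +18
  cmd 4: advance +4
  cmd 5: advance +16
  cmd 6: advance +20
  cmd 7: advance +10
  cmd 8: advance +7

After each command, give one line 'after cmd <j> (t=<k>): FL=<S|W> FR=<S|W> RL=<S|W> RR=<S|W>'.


after cmd 1 (t=15): FL=S FR=W RL=S RR=S
after cmd 2 (t=29): FL=S FR=S RL=W RR=S
after cmd 3 (t=47): FL=S FR=S RL=S RR=W
after cmd 4 (t=51): FL=S FR=S RL=W RR=S
after cmd 5 (t=67): FL=S FR=S RL=S RR=W
after cmd 6 (t=87): FL=S FR=S RL=S RR=W
after cmd 7 (t=97): FL=S FR=S RL=S RR=S
after cmd 8 (t=104): FL=W FR=S RL=S RR=W

start t=4: FL=W FR=S RL=S RR=W
cmd 1: advance +11 → t=15, phase=(9,18,1,7) → FL=S FR=W RL=S RR=S
cmd 2: advance +14 → t=29, phase=(3,12,15,1) → FL=S FR=S RL=W RR=S
cmd 3: advance +18 → t=47, phase=(1,10,13,19) → FL=S FR=S RL=S RR=W
cmd 4: advance +4 → t=51, phase=(5,14,17,3) → FL=S FR=S RL=W RR=S
cmd 5: advance +16 → t=67, phase=(1,10,13,19) → FL=S FR=S RL=S RR=W
cmd 6: advance +20 → t=87, phase=(1,10,13,19) → FL=S FR=S RL=S RR=W
cmd 7: advance +10 → t=97, phase=(11,0,3,9) → FL=S FR=S RL=S RR=S
cmd 8: advance +7 → t=104, phase=(18,7,10,16) → FL=W FR=S RL=S RR=W


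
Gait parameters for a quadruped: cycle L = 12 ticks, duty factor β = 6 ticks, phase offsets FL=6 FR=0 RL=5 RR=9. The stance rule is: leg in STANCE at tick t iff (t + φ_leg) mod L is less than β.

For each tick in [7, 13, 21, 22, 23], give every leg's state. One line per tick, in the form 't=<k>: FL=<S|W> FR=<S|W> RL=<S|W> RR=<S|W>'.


t=7: FL=S FR=W RL=S RR=S
t=13: FL=W FR=S RL=W RR=W
t=21: FL=S FR=W RL=S RR=W
t=22: FL=S FR=W RL=S RR=W
t=23: FL=S FR=W RL=S RR=W

t=7: phase=(1,7,0,4) vs β=6 → FL=S FR=W RL=S RR=S
t=13: phase=(7,1,6,10) vs β=6 → FL=W FR=S RL=W RR=W
t=21: phase=(3,9,2,6) vs β=6 → FL=S FR=W RL=S RR=W
t=22: phase=(4,10,3,7) vs β=6 → FL=S FR=W RL=S RR=W
t=23: phase=(5,11,4,8) vs β=6 → FL=S FR=W RL=S RR=W


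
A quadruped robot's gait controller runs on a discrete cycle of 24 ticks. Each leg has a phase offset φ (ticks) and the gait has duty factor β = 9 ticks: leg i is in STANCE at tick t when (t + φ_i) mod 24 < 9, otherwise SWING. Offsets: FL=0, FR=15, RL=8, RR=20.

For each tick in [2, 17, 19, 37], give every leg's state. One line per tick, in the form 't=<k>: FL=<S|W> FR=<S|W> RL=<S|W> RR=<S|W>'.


t=2: phase=(2,17,10,22) vs β=9 → FL=S FR=W RL=W RR=W
t=17: phase=(17,8,1,13) vs β=9 → FL=W FR=S RL=S RR=W
t=19: phase=(19,10,3,15) vs β=9 → FL=W FR=W RL=S RR=W
t=37: phase=(13,4,21,9) vs β=9 → FL=W FR=S RL=W RR=W

t=2: FL=S FR=W RL=W RR=W
t=17: FL=W FR=S RL=S RR=W
t=19: FL=W FR=W RL=S RR=W
t=37: FL=W FR=S RL=W RR=W


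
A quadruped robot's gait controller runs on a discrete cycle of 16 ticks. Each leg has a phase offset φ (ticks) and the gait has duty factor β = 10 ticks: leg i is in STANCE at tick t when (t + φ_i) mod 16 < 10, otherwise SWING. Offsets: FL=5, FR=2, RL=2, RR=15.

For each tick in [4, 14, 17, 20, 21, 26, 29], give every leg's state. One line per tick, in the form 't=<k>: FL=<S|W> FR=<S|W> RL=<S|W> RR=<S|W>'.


t=4: FL=S FR=S RL=S RR=S
t=14: FL=S FR=S RL=S RR=W
t=17: FL=S FR=S RL=S RR=S
t=20: FL=S FR=S RL=S RR=S
t=21: FL=W FR=S RL=S RR=S
t=26: FL=W FR=W RL=W RR=S
t=29: FL=S FR=W RL=W RR=W

t=4: phase=(9,6,6,3) vs β=10 → FL=S FR=S RL=S RR=S
t=14: phase=(3,0,0,13) vs β=10 → FL=S FR=S RL=S RR=W
t=17: phase=(6,3,3,0) vs β=10 → FL=S FR=S RL=S RR=S
t=20: phase=(9,6,6,3) vs β=10 → FL=S FR=S RL=S RR=S
t=21: phase=(10,7,7,4) vs β=10 → FL=W FR=S RL=S RR=S
t=26: phase=(15,12,12,9) vs β=10 → FL=W FR=W RL=W RR=S
t=29: phase=(2,15,15,12) vs β=10 → FL=S FR=W RL=W RR=W
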